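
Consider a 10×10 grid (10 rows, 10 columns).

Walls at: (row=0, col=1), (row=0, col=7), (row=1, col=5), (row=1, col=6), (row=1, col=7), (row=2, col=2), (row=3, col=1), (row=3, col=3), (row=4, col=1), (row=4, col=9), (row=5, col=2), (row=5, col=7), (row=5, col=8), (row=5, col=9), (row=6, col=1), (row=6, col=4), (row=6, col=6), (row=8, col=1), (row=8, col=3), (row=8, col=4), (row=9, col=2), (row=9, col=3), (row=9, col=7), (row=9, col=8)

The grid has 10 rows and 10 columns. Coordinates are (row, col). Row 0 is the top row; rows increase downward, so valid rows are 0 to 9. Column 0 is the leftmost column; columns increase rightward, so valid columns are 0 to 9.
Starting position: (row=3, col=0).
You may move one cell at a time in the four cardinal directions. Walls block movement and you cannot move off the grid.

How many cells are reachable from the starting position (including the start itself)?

Answer: Reachable cells: 76

Derivation:
BFS flood-fill from (row=3, col=0):
  Distance 0: (row=3, col=0)
  Distance 1: (row=2, col=0), (row=4, col=0)
  Distance 2: (row=1, col=0), (row=2, col=1), (row=5, col=0)
  Distance 3: (row=0, col=0), (row=1, col=1), (row=5, col=1), (row=6, col=0)
  Distance 4: (row=1, col=2), (row=7, col=0)
  Distance 5: (row=0, col=2), (row=1, col=3), (row=7, col=1), (row=8, col=0)
  Distance 6: (row=0, col=3), (row=1, col=4), (row=2, col=3), (row=7, col=2), (row=9, col=0)
  Distance 7: (row=0, col=4), (row=2, col=4), (row=6, col=2), (row=7, col=3), (row=8, col=2), (row=9, col=1)
  Distance 8: (row=0, col=5), (row=2, col=5), (row=3, col=4), (row=6, col=3), (row=7, col=4)
  Distance 9: (row=0, col=6), (row=2, col=6), (row=3, col=5), (row=4, col=4), (row=5, col=3), (row=7, col=5)
  Distance 10: (row=2, col=7), (row=3, col=6), (row=4, col=3), (row=4, col=5), (row=5, col=4), (row=6, col=5), (row=7, col=6), (row=8, col=5)
  Distance 11: (row=2, col=8), (row=3, col=7), (row=4, col=2), (row=4, col=6), (row=5, col=5), (row=7, col=7), (row=8, col=6), (row=9, col=5)
  Distance 12: (row=1, col=8), (row=2, col=9), (row=3, col=2), (row=3, col=8), (row=4, col=7), (row=5, col=6), (row=6, col=7), (row=7, col=8), (row=8, col=7), (row=9, col=4), (row=9, col=6)
  Distance 13: (row=0, col=8), (row=1, col=9), (row=3, col=9), (row=4, col=8), (row=6, col=8), (row=7, col=9), (row=8, col=8)
  Distance 14: (row=0, col=9), (row=6, col=9), (row=8, col=9)
  Distance 15: (row=9, col=9)
Total reachable: 76 (grid has 76 open cells total)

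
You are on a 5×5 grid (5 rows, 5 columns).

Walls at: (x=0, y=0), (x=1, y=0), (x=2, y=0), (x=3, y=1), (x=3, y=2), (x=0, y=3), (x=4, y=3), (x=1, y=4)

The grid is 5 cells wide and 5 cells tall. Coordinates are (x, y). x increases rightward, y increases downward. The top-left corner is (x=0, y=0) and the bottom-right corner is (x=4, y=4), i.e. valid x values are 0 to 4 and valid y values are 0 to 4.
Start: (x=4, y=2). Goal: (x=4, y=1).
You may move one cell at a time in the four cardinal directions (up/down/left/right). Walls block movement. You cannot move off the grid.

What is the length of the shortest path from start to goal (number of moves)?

Answer: Shortest path length: 1

Derivation:
BFS from (x=4, y=2) until reaching (x=4, y=1):
  Distance 0: (x=4, y=2)
  Distance 1: (x=4, y=1)  <- goal reached here
One shortest path (1 moves): (x=4, y=2) -> (x=4, y=1)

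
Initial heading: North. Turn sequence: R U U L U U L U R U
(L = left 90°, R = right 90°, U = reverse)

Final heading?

Start: North
  R (right (90° clockwise)) -> East
  U (U-turn (180°)) -> West
  U (U-turn (180°)) -> East
  L (left (90° counter-clockwise)) -> North
  U (U-turn (180°)) -> South
  U (U-turn (180°)) -> North
  L (left (90° counter-clockwise)) -> West
  U (U-turn (180°)) -> East
  R (right (90° clockwise)) -> South
  U (U-turn (180°)) -> North
Final: North

Answer: Final heading: North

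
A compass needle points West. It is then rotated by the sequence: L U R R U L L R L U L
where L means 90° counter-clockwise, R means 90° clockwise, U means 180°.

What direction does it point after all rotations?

Answer: Final heading: West

Derivation:
Start: West
  L (left (90° counter-clockwise)) -> South
  U (U-turn (180°)) -> North
  R (right (90° clockwise)) -> East
  R (right (90° clockwise)) -> South
  U (U-turn (180°)) -> North
  L (left (90° counter-clockwise)) -> West
  L (left (90° counter-clockwise)) -> South
  R (right (90° clockwise)) -> West
  L (left (90° counter-clockwise)) -> South
  U (U-turn (180°)) -> North
  L (left (90° counter-clockwise)) -> West
Final: West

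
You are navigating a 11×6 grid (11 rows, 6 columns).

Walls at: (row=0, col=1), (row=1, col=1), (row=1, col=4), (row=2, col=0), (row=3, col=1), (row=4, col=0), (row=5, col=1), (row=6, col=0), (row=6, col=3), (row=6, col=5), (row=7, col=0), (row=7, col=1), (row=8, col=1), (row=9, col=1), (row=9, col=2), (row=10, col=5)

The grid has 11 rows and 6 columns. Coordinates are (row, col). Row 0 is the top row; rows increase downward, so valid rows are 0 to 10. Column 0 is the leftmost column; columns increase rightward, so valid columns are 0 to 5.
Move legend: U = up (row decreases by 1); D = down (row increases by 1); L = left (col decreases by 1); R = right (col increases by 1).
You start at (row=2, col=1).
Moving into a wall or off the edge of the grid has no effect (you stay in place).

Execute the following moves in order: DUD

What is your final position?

Answer: Final position: (row=2, col=1)

Derivation:
Start: (row=2, col=1)
  D (down): blocked, stay at (row=2, col=1)
  U (up): blocked, stay at (row=2, col=1)
  D (down): blocked, stay at (row=2, col=1)
Final: (row=2, col=1)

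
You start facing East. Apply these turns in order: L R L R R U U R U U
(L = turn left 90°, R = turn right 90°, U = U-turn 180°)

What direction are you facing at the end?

Answer: Final heading: West

Derivation:
Start: East
  L (left (90° counter-clockwise)) -> North
  R (right (90° clockwise)) -> East
  L (left (90° counter-clockwise)) -> North
  R (right (90° clockwise)) -> East
  R (right (90° clockwise)) -> South
  U (U-turn (180°)) -> North
  U (U-turn (180°)) -> South
  R (right (90° clockwise)) -> West
  U (U-turn (180°)) -> East
  U (U-turn (180°)) -> West
Final: West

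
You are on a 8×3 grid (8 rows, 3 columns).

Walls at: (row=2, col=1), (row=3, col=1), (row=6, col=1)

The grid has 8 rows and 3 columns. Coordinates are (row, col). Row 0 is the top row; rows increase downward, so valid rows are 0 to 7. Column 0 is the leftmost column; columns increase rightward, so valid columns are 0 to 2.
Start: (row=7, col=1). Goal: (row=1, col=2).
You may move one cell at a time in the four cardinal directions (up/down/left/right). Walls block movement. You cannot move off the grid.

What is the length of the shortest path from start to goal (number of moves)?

BFS from (row=7, col=1) until reaching (row=1, col=2):
  Distance 0: (row=7, col=1)
  Distance 1: (row=7, col=0), (row=7, col=2)
  Distance 2: (row=6, col=0), (row=6, col=2)
  Distance 3: (row=5, col=0), (row=5, col=2)
  Distance 4: (row=4, col=0), (row=4, col=2), (row=5, col=1)
  Distance 5: (row=3, col=0), (row=3, col=2), (row=4, col=1)
  Distance 6: (row=2, col=0), (row=2, col=2)
  Distance 7: (row=1, col=0), (row=1, col=2)  <- goal reached here
One shortest path (7 moves): (row=7, col=1) -> (row=7, col=2) -> (row=6, col=2) -> (row=5, col=2) -> (row=4, col=2) -> (row=3, col=2) -> (row=2, col=2) -> (row=1, col=2)

Answer: Shortest path length: 7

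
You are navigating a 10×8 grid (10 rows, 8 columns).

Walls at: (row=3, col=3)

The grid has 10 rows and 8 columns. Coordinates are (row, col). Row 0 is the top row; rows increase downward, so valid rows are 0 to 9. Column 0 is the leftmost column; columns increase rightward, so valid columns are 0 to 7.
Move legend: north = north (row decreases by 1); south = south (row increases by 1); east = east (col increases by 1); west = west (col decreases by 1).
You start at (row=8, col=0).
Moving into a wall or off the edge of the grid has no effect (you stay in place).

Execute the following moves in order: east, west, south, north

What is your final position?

Answer: Final position: (row=8, col=0)

Derivation:
Start: (row=8, col=0)
  east (east): (row=8, col=0) -> (row=8, col=1)
  west (west): (row=8, col=1) -> (row=8, col=0)
  south (south): (row=8, col=0) -> (row=9, col=0)
  north (north): (row=9, col=0) -> (row=8, col=0)
Final: (row=8, col=0)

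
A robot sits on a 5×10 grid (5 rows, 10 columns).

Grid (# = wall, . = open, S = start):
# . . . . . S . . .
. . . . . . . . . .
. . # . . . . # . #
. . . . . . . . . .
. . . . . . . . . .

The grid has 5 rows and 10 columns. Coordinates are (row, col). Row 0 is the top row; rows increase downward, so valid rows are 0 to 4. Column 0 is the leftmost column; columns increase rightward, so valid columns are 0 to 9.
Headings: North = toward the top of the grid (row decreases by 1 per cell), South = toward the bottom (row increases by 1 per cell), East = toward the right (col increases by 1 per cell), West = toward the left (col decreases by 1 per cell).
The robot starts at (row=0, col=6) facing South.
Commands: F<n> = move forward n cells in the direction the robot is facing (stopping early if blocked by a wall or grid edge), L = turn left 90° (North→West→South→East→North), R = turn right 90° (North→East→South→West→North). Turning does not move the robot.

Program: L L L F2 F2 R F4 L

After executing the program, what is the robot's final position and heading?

Start: (row=0, col=6), facing South
  L: turn left, now facing East
  L: turn left, now facing North
  L: turn left, now facing West
  F2: move forward 2, now at (row=0, col=4)
  F2: move forward 2, now at (row=0, col=2)
  R: turn right, now facing North
  F4: move forward 0/4 (blocked), now at (row=0, col=2)
  L: turn left, now facing West
Final: (row=0, col=2), facing West

Answer: Final position: (row=0, col=2), facing West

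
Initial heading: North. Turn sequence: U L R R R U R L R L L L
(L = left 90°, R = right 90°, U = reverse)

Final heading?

Answer: Final heading: North

Derivation:
Start: North
  U (U-turn (180°)) -> South
  L (left (90° counter-clockwise)) -> East
  R (right (90° clockwise)) -> South
  R (right (90° clockwise)) -> West
  R (right (90° clockwise)) -> North
  U (U-turn (180°)) -> South
  R (right (90° clockwise)) -> West
  L (left (90° counter-clockwise)) -> South
  R (right (90° clockwise)) -> West
  L (left (90° counter-clockwise)) -> South
  L (left (90° counter-clockwise)) -> East
  L (left (90° counter-clockwise)) -> North
Final: North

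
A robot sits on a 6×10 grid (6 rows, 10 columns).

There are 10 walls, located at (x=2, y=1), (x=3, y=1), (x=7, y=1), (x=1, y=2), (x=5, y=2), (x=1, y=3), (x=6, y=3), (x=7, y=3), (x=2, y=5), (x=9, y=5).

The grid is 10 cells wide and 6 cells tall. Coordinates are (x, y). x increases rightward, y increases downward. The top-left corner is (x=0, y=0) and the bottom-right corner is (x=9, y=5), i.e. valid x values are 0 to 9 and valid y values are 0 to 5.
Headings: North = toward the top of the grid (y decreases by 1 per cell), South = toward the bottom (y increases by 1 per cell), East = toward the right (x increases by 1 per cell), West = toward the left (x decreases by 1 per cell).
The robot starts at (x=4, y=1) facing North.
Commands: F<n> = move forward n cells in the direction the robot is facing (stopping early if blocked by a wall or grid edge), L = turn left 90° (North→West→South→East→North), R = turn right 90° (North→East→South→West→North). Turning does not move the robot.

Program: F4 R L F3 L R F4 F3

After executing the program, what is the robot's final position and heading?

Answer: Final position: (x=4, y=0), facing North

Derivation:
Start: (x=4, y=1), facing North
  F4: move forward 1/4 (blocked), now at (x=4, y=0)
  R: turn right, now facing East
  L: turn left, now facing North
  F3: move forward 0/3 (blocked), now at (x=4, y=0)
  L: turn left, now facing West
  R: turn right, now facing North
  F4: move forward 0/4 (blocked), now at (x=4, y=0)
  F3: move forward 0/3 (blocked), now at (x=4, y=0)
Final: (x=4, y=0), facing North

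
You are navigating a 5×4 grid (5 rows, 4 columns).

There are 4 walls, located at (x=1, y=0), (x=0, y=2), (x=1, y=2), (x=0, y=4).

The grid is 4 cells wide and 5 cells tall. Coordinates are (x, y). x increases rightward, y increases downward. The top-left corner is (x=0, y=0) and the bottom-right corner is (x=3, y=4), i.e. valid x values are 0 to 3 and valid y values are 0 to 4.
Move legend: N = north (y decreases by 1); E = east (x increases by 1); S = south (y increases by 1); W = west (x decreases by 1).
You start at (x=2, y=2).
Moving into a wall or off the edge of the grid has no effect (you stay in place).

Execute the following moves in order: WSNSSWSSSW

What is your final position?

Start: (x=2, y=2)
  W (west): blocked, stay at (x=2, y=2)
  S (south): (x=2, y=2) -> (x=2, y=3)
  N (north): (x=2, y=3) -> (x=2, y=2)
  S (south): (x=2, y=2) -> (x=2, y=3)
  S (south): (x=2, y=3) -> (x=2, y=4)
  W (west): (x=2, y=4) -> (x=1, y=4)
  [×3]S (south): blocked, stay at (x=1, y=4)
  W (west): blocked, stay at (x=1, y=4)
Final: (x=1, y=4)

Answer: Final position: (x=1, y=4)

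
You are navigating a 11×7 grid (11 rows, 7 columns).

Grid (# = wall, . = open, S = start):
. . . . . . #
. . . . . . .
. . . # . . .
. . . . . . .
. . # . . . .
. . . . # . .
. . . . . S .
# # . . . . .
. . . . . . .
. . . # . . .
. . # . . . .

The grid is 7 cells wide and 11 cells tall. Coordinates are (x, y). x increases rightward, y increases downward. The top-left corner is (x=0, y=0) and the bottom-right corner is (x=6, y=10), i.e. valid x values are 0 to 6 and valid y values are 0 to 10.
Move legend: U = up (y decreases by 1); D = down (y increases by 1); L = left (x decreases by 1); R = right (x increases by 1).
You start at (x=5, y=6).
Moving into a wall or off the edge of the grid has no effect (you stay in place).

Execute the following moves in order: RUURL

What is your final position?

Start: (x=5, y=6)
  R (right): (x=5, y=6) -> (x=6, y=6)
  U (up): (x=6, y=6) -> (x=6, y=5)
  U (up): (x=6, y=5) -> (x=6, y=4)
  R (right): blocked, stay at (x=6, y=4)
  L (left): (x=6, y=4) -> (x=5, y=4)
Final: (x=5, y=4)

Answer: Final position: (x=5, y=4)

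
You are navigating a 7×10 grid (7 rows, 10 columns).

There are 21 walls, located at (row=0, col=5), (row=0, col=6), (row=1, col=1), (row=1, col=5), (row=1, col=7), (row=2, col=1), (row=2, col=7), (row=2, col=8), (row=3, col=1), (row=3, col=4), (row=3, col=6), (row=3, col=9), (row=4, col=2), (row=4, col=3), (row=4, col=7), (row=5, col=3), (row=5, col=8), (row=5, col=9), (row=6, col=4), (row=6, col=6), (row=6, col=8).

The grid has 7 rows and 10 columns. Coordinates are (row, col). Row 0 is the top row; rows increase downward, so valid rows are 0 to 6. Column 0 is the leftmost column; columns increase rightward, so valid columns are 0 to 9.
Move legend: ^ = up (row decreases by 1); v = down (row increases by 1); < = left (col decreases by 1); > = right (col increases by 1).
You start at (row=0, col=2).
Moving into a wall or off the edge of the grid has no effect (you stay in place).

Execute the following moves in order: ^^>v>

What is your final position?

Start: (row=0, col=2)
  ^ (up): blocked, stay at (row=0, col=2)
  ^ (up): blocked, stay at (row=0, col=2)
  > (right): (row=0, col=2) -> (row=0, col=3)
  v (down): (row=0, col=3) -> (row=1, col=3)
  > (right): (row=1, col=3) -> (row=1, col=4)
Final: (row=1, col=4)

Answer: Final position: (row=1, col=4)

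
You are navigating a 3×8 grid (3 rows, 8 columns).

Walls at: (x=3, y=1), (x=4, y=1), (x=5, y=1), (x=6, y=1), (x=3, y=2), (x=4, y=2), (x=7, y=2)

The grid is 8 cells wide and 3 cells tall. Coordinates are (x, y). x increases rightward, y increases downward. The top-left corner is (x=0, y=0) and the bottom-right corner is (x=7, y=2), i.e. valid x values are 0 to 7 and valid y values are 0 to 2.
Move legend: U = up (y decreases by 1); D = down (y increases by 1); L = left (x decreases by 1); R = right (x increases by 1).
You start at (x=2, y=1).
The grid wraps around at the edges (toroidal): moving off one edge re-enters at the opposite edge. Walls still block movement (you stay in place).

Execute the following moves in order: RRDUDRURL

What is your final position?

Answer: Final position: (x=1, y=1)

Derivation:
Start: (x=2, y=1)
  R (right): blocked, stay at (x=2, y=1)
  R (right): blocked, stay at (x=2, y=1)
  D (down): (x=2, y=1) -> (x=2, y=2)
  U (up): (x=2, y=2) -> (x=2, y=1)
  D (down): (x=2, y=1) -> (x=2, y=2)
  R (right): blocked, stay at (x=2, y=2)
  U (up): (x=2, y=2) -> (x=2, y=1)
  R (right): blocked, stay at (x=2, y=1)
  L (left): (x=2, y=1) -> (x=1, y=1)
Final: (x=1, y=1)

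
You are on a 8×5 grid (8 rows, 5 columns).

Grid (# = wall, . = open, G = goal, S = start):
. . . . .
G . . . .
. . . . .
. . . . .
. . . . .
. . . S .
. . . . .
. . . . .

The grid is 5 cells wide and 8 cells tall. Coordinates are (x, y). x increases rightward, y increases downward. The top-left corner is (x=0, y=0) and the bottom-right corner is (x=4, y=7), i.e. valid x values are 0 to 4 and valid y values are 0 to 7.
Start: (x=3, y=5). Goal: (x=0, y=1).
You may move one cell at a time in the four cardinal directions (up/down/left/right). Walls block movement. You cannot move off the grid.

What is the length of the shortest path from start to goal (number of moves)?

BFS from (x=3, y=5) until reaching (x=0, y=1):
  Distance 0: (x=3, y=5)
  Distance 1: (x=3, y=4), (x=2, y=5), (x=4, y=5), (x=3, y=6)
  Distance 2: (x=3, y=3), (x=2, y=4), (x=4, y=4), (x=1, y=5), (x=2, y=6), (x=4, y=6), (x=3, y=7)
  Distance 3: (x=3, y=2), (x=2, y=3), (x=4, y=3), (x=1, y=4), (x=0, y=5), (x=1, y=6), (x=2, y=7), (x=4, y=7)
  Distance 4: (x=3, y=1), (x=2, y=2), (x=4, y=2), (x=1, y=3), (x=0, y=4), (x=0, y=6), (x=1, y=7)
  Distance 5: (x=3, y=0), (x=2, y=1), (x=4, y=1), (x=1, y=2), (x=0, y=3), (x=0, y=7)
  Distance 6: (x=2, y=0), (x=4, y=0), (x=1, y=1), (x=0, y=2)
  Distance 7: (x=1, y=0), (x=0, y=1)  <- goal reached here
One shortest path (7 moves): (x=3, y=5) -> (x=2, y=5) -> (x=1, y=5) -> (x=0, y=5) -> (x=0, y=4) -> (x=0, y=3) -> (x=0, y=2) -> (x=0, y=1)

Answer: Shortest path length: 7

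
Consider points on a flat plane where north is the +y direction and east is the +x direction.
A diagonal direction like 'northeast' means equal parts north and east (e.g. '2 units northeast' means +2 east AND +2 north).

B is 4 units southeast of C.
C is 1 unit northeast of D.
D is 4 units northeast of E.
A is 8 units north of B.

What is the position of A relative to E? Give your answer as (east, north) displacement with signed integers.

Answer: A is at (east=9, north=9) relative to E.

Derivation:
Place E at the origin (east=0, north=0).
  D is 4 units northeast of E: delta (east=+4, north=+4); D at (east=4, north=4).
  C is 1 unit northeast of D: delta (east=+1, north=+1); C at (east=5, north=5).
  B is 4 units southeast of C: delta (east=+4, north=-4); B at (east=9, north=1).
  A is 8 units north of B: delta (east=+0, north=+8); A at (east=9, north=9).
Therefore A relative to E: (east=9, north=9).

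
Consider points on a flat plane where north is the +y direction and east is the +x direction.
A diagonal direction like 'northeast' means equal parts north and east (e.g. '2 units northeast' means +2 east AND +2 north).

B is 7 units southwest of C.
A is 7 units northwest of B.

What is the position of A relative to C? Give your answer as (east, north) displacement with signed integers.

Place C at the origin (east=0, north=0).
  B is 7 units southwest of C: delta (east=-7, north=-7); B at (east=-7, north=-7).
  A is 7 units northwest of B: delta (east=-7, north=+7); A at (east=-14, north=0).
Therefore A relative to C: (east=-14, north=0).

Answer: A is at (east=-14, north=0) relative to C.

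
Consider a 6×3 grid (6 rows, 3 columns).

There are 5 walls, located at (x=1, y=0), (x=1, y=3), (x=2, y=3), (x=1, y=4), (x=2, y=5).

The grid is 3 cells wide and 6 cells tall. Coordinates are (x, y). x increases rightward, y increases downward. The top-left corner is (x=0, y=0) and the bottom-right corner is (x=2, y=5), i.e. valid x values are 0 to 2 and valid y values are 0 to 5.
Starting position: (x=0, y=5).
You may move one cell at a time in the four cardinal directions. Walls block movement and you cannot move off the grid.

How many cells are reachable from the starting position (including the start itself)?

BFS flood-fill from (x=0, y=5):
  Distance 0: (x=0, y=5)
  Distance 1: (x=0, y=4), (x=1, y=5)
  Distance 2: (x=0, y=3)
  Distance 3: (x=0, y=2)
  Distance 4: (x=0, y=1), (x=1, y=2)
  Distance 5: (x=0, y=0), (x=1, y=1), (x=2, y=2)
  Distance 6: (x=2, y=1)
  Distance 7: (x=2, y=0)
Total reachable: 12 (grid has 13 open cells total)

Answer: Reachable cells: 12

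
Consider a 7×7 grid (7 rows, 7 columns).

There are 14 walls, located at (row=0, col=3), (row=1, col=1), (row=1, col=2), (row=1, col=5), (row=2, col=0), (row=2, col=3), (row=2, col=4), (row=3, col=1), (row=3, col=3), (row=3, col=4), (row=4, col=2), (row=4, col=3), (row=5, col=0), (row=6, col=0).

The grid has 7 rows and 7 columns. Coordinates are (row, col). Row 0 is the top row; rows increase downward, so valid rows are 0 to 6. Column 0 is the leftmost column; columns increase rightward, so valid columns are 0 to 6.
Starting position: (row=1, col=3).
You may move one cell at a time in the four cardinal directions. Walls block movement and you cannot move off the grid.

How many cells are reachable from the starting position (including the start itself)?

BFS flood-fill from (row=1, col=3):
  Distance 0: (row=1, col=3)
  Distance 1: (row=1, col=4)
  Distance 2: (row=0, col=4)
  Distance 3: (row=0, col=5)
  Distance 4: (row=0, col=6)
  Distance 5: (row=1, col=6)
  Distance 6: (row=2, col=6)
  Distance 7: (row=2, col=5), (row=3, col=6)
  Distance 8: (row=3, col=5), (row=4, col=6)
  Distance 9: (row=4, col=5), (row=5, col=6)
  Distance 10: (row=4, col=4), (row=5, col=5), (row=6, col=6)
  Distance 11: (row=5, col=4), (row=6, col=5)
  Distance 12: (row=5, col=3), (row=6, col=4)
  Distance 13: (row=5, col=2), (row=6, col=3)
  Distance 14: (row=5, col=1), (row=6, col=2)
  Distance 15: (row=4, col=1), (row=6, col=1)
  Distance 16: (row=4, col=0)
  Distance 17: (row=3, col=0)
Total reachable: 28 (grid has 35 open cells total)

Answer: Reachable cells: 28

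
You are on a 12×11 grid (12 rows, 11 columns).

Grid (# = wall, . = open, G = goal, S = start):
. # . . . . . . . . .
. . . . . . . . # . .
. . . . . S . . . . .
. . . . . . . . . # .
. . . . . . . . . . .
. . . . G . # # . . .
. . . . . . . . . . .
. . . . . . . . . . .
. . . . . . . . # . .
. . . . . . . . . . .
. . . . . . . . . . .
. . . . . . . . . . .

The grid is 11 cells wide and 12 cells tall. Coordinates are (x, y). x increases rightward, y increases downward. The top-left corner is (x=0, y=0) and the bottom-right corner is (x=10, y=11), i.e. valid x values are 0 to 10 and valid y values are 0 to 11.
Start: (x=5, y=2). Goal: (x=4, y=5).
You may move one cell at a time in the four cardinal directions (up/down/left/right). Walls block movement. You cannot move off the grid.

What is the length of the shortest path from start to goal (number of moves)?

Answer: Shortest path length: 4

Derivation:
BFS from (x=5, y=2) until reaching (x=4, y=5):
  Distance 0: (x=5, y=2)
  Distance 1: (x=5, y=1), (x=4, y=2), (x=6, y=2), (x=5, y=3)
  Distance 2: (x=5, y=0), (x=4, y=1), (x=6, y=1), (x=3, y=2), (x=7, y=2), (x=4, y=3), (x=6, y=3), (x=5, y=4)
  Distance 3: (x=4, y=0), (x=6, y=0), (x=3, y=1), (x=7, y=1), (x=2, y=2), (x=8, y=2), (x=3, y=3), (x=7, y=3), (x=4, y=4), (x=6, y=4), (x=5, y=5)
  Distance 4: (x=3, y=0), (x=7, y=0), (x=2, y=1), (x=1, y=2), (x=9, y=2), (x=2, y=3), (x=8, y=3), (x=3, y=4), (x=7, y=4), (x=4, y=5), (x=5, y=6)  <- goal reached here
One shortest path (4 moves): (x=5, y=2) -> (x=4, y=2) -> (x=4, y=3) -> (x=4, y=4) -> (x=4, y=5)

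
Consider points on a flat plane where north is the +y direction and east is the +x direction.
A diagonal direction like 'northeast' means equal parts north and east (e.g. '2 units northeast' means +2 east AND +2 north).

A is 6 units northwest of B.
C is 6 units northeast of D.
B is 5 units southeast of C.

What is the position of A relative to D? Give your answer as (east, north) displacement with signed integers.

Answer: A is at (east=5, north=7) relative to D.

Derivation:
Place D at the origin (east=0, north=0).
  C is 6 units northeast of D: delta (east=+6, north=+6); C at (east=6, north=6).
  B is 5 units southeast of C: delta (east=+5, north=-5); B at (east=11, north=1).
  A is 6 units northwest of B: delta (east=-6, north=+6); A at (east=5, north=7).
Therefore A relative to D: (east=5, north=7).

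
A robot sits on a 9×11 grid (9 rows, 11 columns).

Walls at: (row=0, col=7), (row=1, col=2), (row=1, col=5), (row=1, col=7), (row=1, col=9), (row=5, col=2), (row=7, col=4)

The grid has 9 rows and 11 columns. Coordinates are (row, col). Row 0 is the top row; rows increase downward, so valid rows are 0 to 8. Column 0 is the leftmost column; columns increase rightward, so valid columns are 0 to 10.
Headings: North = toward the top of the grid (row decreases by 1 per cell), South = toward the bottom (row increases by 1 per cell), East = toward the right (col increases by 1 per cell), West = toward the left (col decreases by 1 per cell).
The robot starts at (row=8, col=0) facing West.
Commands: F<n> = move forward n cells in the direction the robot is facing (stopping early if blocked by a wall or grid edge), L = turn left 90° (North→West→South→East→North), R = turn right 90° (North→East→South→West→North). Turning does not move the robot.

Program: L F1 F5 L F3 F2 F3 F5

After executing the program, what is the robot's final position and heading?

Answer: Final position: (row=8, col=10), facing East

Derivation:
Start: (row=8, col=0), facing West
  L: turn left, now facing South
  F1: move forward 0/1 (blocked), now at (row=8, col=0)
  F5: move forward 0/5 (blocked), now at (row=8, col=0)
  L: turn left, now facing East
  F3: move forward 3, now at (row=8, col=3)
  F2: move forward 2, now at (row=8, col=5)
  F3: move forward 3, now at (row=8, col=8)
  F5: move forward 2/5 (blocked), now at (row=8, col=10)
Final: (row=8, col=10), facing East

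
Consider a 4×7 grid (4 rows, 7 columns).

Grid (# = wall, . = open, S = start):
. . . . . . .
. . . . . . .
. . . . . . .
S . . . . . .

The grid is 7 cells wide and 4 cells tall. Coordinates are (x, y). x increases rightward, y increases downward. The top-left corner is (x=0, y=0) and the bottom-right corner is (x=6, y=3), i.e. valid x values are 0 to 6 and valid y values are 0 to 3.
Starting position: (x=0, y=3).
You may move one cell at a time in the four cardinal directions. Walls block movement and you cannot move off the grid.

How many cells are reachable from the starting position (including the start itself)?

BFS flood-fill from (x=0, y=3):
  Distance 0: (x=0, y=3)
  Distance 1: (x=0, y=2), (x=1, y=3)
  Distance 2: (x=0, y=1), (x=1, y=2), (x=2, y=3)
  Distance 3: (x=0, y=0), (x=1, y=1), (x=2, y=2), (x=3, y=3)
  Distance 4: (x=1, y=0), (x=2, y=1), (x=3, y=2), (x=4, y=3)
  Distance 5: (x=2, y=0), (x=3, y=1), (x=4, y=2), (x=5, y=3)
  Distance 6: (x=3, y=0), (x=4, y=1), (x=5, y=2), (x=6, y=3)
  Distance 7: (x=4, y=0), (x=5, y=1), (x=6, y=2)
  Distance 8: (x=5, y=0), (x=6, y=1)
  Distance 9: (x=6, y=0)
Total reachable: 28 (grid has 28 open cells total)

Answer: Reachable cells: 28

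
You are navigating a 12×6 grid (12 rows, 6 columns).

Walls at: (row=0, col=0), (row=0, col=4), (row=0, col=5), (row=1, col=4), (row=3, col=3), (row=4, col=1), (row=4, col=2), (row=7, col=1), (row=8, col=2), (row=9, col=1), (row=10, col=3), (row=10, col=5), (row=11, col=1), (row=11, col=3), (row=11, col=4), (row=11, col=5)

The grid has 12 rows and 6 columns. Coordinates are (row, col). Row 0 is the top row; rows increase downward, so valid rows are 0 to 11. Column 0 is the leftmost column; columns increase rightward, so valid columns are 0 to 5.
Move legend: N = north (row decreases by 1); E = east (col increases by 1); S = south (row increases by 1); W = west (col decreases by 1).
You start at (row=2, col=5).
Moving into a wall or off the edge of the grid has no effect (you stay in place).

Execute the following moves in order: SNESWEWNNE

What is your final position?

Answer: Final position: (row=2, col=5)

Derivation:
Start: (row=2, col=5)
  S (south): (row=2, col=5) -> (row=3, col=5)
  N (north): (row=3, col=5) -> (row=2, col=5)
  E (east): blocked, stay at (row=2, col=5)
  S (south): (row=2, col=5) -> (row=3, col=5)
  W (west): (row=3, col=5) -> (row=3, col=4)
  E (east): (row=3, col=4) -> (row=3, col=5)
  W (west): (row=3, col=5) -> (row=3, col=4)
  N (north): (row=3, col=4) -> (row=2, col=4)
  N (north): blocked, stay at (row=2, col=4)
  E (east): (row=2, col=4) -> (row=2, col=5)
Final: (row=2, col=5)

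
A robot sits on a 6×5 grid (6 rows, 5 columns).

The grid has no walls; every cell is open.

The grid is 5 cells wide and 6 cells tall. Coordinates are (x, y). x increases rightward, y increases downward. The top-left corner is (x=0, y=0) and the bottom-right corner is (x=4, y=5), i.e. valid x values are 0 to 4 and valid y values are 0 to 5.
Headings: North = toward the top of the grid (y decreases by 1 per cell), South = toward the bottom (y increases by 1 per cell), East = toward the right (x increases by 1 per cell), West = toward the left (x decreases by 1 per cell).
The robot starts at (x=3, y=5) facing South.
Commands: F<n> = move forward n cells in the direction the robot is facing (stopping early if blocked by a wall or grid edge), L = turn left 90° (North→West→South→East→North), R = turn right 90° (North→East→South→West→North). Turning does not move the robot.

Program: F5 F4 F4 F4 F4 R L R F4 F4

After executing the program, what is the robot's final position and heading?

Answer: Final position: (x=0, y=5), facing West

Derivation:
Start: (x=3, y=5), facing South
  F5: move forward 0/5 (blocked), now at (x=3, y=5)
  [×4]F4: move forward 0/4 (blocked), now at (x=3, y=5)
  R: turn right, now facing West
  L: turn left, now facing South
  R: turn right, now facing West
  F4: move forward 3/4 (blocked), now at (x=0, y=5)
  F4: move forward 0/4 (blocked), now at (x=0, y=5)
Final: (x=0, y=5), facing West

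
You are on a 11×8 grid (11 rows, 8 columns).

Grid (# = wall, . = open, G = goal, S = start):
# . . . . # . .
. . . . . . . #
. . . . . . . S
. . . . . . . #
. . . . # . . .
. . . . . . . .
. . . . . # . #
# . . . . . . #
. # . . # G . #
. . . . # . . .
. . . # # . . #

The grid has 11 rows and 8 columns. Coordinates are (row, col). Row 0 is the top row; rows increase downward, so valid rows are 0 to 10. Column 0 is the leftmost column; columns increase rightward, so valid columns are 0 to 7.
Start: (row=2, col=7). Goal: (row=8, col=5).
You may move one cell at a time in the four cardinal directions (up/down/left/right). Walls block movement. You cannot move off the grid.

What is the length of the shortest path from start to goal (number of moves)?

BFS from (row=2, col=7) until reaching (row=8, col=5):
  Distance 0: (row=2, col=7)
  Distance 1: (row=2, col=6)
  Distance 2: (row=1, col=6), (row=2, col=5), (row=3, col=6)
  Distance 3: (row=0, col=6), (row=1, col=5), (row=2, col=4), (row=3, col=5), (row=4, col=6)
  Distance 4: (row=0, col=7), (row=1, col=4), (row=2, col=3), (row=3, col=4), (row=4, col=5), (row=4, col=7), (row=5, col=6)
  Distance 5: (row=0, col=4), (row=1, col=3), (row=2, col=2), (row=3, col=3), (row=5, col=5), (row=5, col=7), (row=6, col=6)
  Distance 6: (row=0, col=3), (row=1, col=2), (row=2, col=1), (row=3, col=2), (row=4, col=3), (row=5, col=4), (row=7, col=6)
  Distance 7: (row=0, col=2), (row=1, col=1), (row=2, col=0), (row=3, col=1), (row=4, col=2), (row=5, col=3), (row=6, col=4), (row=7, col=5), (row=8, col=6)
  Distance 8: (row=0, col=1), (row=1, col=0), (row=3, col=0), (row=4, col=1), (row=5, col=2), (row=6, col=3), (row=7, col=4), (row=8, col=5), (row=9, col=6)  <- goal reached here
One shortest path (8 moves): (row=2, col=7) -> (row=2, col=6) -> (row=3, col=6) -> (row=4, col=6) -> (row=5, col=6) -> (row=6, col=6) -> (row=7, col=6) -> (row=7, col=5) -> (row=8, col=5)

Answer: Shortest path length: 8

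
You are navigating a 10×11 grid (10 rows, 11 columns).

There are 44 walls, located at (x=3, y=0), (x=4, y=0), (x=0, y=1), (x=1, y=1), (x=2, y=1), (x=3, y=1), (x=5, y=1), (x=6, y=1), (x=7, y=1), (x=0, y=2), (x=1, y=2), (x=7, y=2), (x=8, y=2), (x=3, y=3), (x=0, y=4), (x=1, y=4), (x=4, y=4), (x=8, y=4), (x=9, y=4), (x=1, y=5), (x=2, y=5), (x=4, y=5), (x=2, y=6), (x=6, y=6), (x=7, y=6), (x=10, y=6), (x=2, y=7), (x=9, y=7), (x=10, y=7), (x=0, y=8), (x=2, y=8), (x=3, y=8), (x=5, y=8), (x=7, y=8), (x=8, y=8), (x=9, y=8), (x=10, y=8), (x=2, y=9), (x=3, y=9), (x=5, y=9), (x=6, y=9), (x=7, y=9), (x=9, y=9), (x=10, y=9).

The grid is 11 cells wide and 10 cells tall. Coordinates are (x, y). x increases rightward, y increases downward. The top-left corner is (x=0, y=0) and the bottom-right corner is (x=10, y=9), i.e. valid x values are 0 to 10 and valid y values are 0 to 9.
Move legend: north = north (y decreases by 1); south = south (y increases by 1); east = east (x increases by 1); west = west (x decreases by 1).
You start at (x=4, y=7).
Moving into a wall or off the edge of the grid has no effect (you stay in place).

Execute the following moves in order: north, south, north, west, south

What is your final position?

Answer: Final position: (x=3, y=7)

Derivation:
Start: (x=4, y=7)
  north (north): (x=4, y=7) -> (x=4, y=6)
  south (south): (x=4, y=6) -> (x=4, y=7)
  north (north): (x=4, y=7) -> (x=4, y=6)
  west (west): (x=4, y=6) -> (x=3, y=6)
  south (south): (x=3, y=6) -> (x=3, y=7)
Final: (x=3, y=7)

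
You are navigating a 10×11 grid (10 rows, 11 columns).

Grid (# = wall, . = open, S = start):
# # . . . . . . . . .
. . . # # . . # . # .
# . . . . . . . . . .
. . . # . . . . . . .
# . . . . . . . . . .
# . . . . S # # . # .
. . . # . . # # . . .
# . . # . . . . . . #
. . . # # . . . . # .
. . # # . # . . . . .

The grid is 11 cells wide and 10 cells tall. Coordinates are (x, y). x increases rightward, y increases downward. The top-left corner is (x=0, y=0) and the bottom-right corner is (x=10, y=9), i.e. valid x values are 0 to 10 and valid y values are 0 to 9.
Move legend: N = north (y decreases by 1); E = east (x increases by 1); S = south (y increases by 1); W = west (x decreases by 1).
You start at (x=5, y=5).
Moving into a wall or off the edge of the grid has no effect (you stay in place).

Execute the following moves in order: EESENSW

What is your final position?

Start: (x=5, y=5)
  E (east): blocked, stay at (x=5, y=5)
  E (east): blocked, stay at (x=5, y=5)
  S (south): (x=5, y=5) -> (x=5, y=6)
  E (east): blocked, stay at (x=5, y=6)
  N (north): (x=5, y=6) -> (x=5, y=5)
  S (south): (x=5, y=5) -> (x=5, y=6)
  W (west): (x=5, y=6) -> (x=4, y=6)
Final: (x=4, y=6)

Answer: Final position: (x=4, y=6)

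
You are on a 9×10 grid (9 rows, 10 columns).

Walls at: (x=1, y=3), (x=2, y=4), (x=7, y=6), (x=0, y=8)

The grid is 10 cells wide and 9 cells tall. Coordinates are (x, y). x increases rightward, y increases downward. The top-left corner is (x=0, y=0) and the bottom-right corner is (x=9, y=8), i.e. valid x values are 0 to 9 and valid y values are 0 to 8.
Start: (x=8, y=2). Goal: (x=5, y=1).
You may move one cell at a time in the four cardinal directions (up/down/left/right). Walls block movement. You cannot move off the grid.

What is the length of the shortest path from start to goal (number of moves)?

BFS from (x=8, y=2) until reaching (x=5, y=1):
  Distance 0: (x=8, y=2)
  Distance 1: (x=8, y=1), (x=7, y=2), (x=9, y=2), (x=8, y=3)
  Distance 2: (x=8, y=0), (x=7, y=1), (x=9, y=1), (x=6, y=2), (x=7, y=3), (x=9, y=3), (x=8, y=4)
  Distance 3: (x=7, y=0), (x=9, y=0), (x=6, y=1), (x=5, y=2), (x=6, y=3), (x=7, y=4), (x=9, y=4), (x=8, y=5)
  Distance 4: (x=6, y=0), (x=5, y=1), (x=4, y=2), (x=5, y=3), (x=6, y=4), (x=7, y=5), (x=9, y=5), (x=8, y=6)  <- goal reached here
One shortest path (4 moves): (x=8, y=2) -> (x=7, y=2) -> (x=6, y=2) -> (x=5, y=2) -> (x=5, y=1)

Answer: Shortest path length: 4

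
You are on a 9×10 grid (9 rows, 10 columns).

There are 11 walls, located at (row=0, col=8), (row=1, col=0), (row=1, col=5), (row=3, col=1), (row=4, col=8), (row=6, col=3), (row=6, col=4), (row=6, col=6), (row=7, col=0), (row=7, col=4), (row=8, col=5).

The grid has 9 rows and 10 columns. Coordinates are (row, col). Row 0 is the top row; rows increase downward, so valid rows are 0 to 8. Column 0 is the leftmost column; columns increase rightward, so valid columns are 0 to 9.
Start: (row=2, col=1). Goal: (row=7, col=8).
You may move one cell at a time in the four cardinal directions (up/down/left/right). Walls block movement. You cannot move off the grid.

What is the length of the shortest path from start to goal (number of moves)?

Answer: Shortest path length: 12

Derivation:
BFS from (row=2, col=1) until reaching (row=7, col=8):
  Distance 0: (row=2, col=1)
  Distance 1: (row=1, col=1), (row=2, col=0), (row=2, col=2)
  Distance 2: (row=0, col=1), (row=1, col=2), (row=2, col=3), (row=3, col=0), (row=3, col=2)
  Distance 3: (row=0, col=0), (row=0, col=2), (row=1, col=3), (row=2, col=4), (row=3, col=3), (row=4, col=0), (row=4, col=2)
  Distance 4: (row=0, col=3), (row=1, col=4), (row=2, col=5), (row=3, col=4), (row=4, col=1), (row=4, col=3), (row=5, col=0), (row=5, col=2)
  Distance 5: (row=0, col=4), (row=2, col=6), (row=3, col=5), (row=4, col=4), (row=5, col=1), (row=5, col=3), (row=6, col=0), (row=6, col=2)
  Distance 6: (row=0, col=5), (row=1, col=6), (row=2, col=7), (row=3, col=6), (row=4, col=5), (row=5, col=4), (row=6, col=1), (row=7, col=2)
  Distance 7: (row=0, col=6), (row=1, col=7), (row=2, col=8), (row=3, col=7), (row=4, col=6), (row=5, col=5), (row=7, col=1), (row=7, col=3), (row=8, col=2)
  Distance 8: (row=0, col=7), (row=1, col=8), (row=2, col=9), (row=3, col=8), (row=4, col=7), (row=5, col=6), (row=6, col=5), (row=8, col=1), (row=8, col=3)
  Distance 9: (row=1, col=9), (row=3, col=9), (row=5, col=7), (row=7, col=5), (row=8, col=0), (row=8, col=4)
  Distance 10: (row=0, col=9), (row=4, col=9), (row=5, col=8), (row=6, col=7), (row=7, col=6)
  Distance 11: (row=5, col=9), (row=6, col=8), (row=7, col=7), (row=8, col=6)
  Distance 12: (row=6, col=9), (row=7, col=8), (row=8, col=7)  <- goal reached here
One shortest path (12 moves): (row=2, col=1) -> (row=2, col=2) -> (row=2, col=3) -> (row=2, col=4) -> (row=2, col=5) -> (row=2, col=6) -> (row=2, col=7) -> (row=3, col=7) -> (row=4, col=7) -> (row=5, col=7) -> (row=5, col=8) -> (row=6, col=8) -> (row=7, col=8)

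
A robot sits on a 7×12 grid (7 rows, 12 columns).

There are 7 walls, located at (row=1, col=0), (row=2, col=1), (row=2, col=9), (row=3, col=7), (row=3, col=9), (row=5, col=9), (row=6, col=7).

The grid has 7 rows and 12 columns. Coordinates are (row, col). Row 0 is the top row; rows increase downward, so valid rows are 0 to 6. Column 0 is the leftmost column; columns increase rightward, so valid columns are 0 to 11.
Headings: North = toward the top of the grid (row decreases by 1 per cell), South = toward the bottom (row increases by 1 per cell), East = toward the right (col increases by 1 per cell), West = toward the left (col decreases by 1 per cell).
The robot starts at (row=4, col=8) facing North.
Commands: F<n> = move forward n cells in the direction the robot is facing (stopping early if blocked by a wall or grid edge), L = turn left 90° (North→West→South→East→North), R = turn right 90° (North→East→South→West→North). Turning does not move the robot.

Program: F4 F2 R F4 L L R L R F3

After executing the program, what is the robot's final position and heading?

Start: (row=4, col=8), facing North
  F4: move forward 4, now at (row=0, col=8)
  F2: move forward 0/2 (blocked), now at (row=0, col=8)
  R: turn right, now facing East
  F4: move forward 3/4 (blocked), now at (row=0, col=11)
  L: turn left, now facing North
  L: turn left, now facing West
  R: turn right, now facing North
  L: turn left, now facing West
  R: turn right, now facing North
  F3: move forward 0/3 (blocked), now at (row=0, col=11)
Final: (row=0, col=11), facing North

Answer: Final position: (row=0, col=11), facing North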